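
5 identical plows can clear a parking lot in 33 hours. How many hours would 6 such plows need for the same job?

55/2 hours

Total work is 5·33 = 165 plow-hours.
With 6 plows: 165/6 = 55/2 hours.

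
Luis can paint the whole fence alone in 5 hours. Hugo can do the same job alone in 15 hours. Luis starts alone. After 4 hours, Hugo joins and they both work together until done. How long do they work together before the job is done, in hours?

3/4 hours

In the first 4 hours Luis alone does 4/5 of the job, leaving 1/5.
Once everyone is working, combined rate: 1/5 + 1/15 = (3 + 1)/15 = 4/15 per hour.
Remaining 1/5 at 4/15 per hour takes 3/4 hours.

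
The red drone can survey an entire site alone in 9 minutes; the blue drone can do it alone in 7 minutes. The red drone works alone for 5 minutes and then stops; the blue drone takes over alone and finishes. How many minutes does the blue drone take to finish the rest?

In 5 minutes the red drone does 5/9 of the job, leaving 4/9.
The blue drone works at 1/7 per minute, so finishing takes 4/9 ÷ 1/7 = 28/9 minutes.

28/9 minutes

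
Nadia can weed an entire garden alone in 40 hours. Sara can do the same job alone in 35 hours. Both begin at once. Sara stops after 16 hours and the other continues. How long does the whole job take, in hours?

152/7 hours

In the first 16 hours the combined rate is 3/56, so 6/7 of the job is done, leaving 1/7.
After Sara leaves the rate is 1/40 per hour; the remaining 1/7 takes 40/7 hours.
Total = 16 + 40/7 = 152/7 hours.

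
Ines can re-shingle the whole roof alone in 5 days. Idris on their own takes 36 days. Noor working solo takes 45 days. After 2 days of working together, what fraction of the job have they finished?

1/2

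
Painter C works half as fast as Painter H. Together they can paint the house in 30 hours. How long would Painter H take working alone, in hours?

45 hours

Let Painter H's rate be r; then Painter C's rate is (1/2)r, so together (1/2 + 1)r = (3/2)r = 1/30.
Thus r = 1/45 per hour.
Painter H alone: 45 hours; Painter C alone: 90 hours.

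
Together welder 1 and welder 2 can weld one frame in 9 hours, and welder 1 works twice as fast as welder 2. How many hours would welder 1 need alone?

Let welder 2's rate be r; then welder 1's rate is 2r, so together (2 + 1)r = 3r = 1/9.
Thus r = 1/27 per hour.
Welder 2 alone: 27 hours; welder 1 alone: 27/2 hours.

27/2 hours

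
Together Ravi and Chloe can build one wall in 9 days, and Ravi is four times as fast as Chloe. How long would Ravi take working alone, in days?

45/4 days

Let Chloe's rate be r; then Ravi's rate is 4r, so together (4 + 1)r = 5r = 1/9.
Thus r = 1/45 per day.
Chloe alone: 45 days; Ravi alone: 45/4 days.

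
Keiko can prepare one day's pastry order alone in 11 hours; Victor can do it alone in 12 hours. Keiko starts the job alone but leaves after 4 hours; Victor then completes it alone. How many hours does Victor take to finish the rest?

In 4 hours Keiko does 4/11 of the job, leaving 7/11.
Victor works at 1/12 per hour, so finishing takes 7/11 ÷ 1/12 = 84/11 hours.

84/11 hours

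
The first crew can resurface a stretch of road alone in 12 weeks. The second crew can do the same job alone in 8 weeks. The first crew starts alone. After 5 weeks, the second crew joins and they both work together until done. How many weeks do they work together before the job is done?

14/5 weeks

In the first 5 weeks the first crew alone does 5/12 of the job, leaving 7/12.
Once everyone is working, combined rate: 1/12 + 1/8 = (2 + 3)/24 = 5/24 per week.
Remaining 7/12 at 5/24 per week takes 14/5 weeks.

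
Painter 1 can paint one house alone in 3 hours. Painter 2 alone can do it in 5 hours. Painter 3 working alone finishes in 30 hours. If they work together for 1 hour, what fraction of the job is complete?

17/30

Combined rate: 1/3 + 1/5 + 1/30 = (10 + 6 + 1)/30 = 17/30 per hour.
In 1 hour they complete 1·17/30 = 17/30 of the job.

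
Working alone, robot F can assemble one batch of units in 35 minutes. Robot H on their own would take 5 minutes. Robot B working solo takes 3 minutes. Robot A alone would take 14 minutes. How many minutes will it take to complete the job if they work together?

Combined rate: 1/35 + 1/5 + 1/3 + 1/14 = (6 + 42 + 70 + 15)/210 = 133/210 = 19/30 per minute.
Time = 1 ÷ (19/30) = 30/19 minutes.

30/19 minutes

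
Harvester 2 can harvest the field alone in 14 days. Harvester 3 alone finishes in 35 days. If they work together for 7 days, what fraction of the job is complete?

7/10

Combined rate: 1/14 + 1/35 = (5 + 2)/70 = 7/70 = 1/10 per day.
In 7 days they complete 7·1/10 = 7/10 of the job.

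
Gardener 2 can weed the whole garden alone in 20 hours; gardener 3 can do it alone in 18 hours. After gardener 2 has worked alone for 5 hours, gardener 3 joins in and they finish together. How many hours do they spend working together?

In 5 hours gardener 2 does 5/20 = 1/4 of the job, leaving 3/4.
Gardener 2 and gardener 3 together work at 19/180 per hour, so finishing takes 3/4 ÷ 19/180 = 135/19 hours.

135/19 hours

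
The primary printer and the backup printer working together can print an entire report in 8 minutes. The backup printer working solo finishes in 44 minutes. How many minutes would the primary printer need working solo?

88/9 minutes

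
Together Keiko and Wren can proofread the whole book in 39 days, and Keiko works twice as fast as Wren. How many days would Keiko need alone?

Let Wren's rate be r; then Keiko's rate is 2r, so together (2 + 1)r = 3r = 1/39.
Thus r = 1/117 per day.
Wren alone: 117 days; Keiko alone: 117/2 days.

117/2 days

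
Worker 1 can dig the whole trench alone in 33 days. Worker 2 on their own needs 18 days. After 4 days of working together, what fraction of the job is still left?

65/99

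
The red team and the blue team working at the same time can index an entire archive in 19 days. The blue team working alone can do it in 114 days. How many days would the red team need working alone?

114/5 days

Combined rate is 1/19 per day.
Known contribution: 1/114 per day.
So the red team's rate is 1/19 − 1/114 = 5/114, meaning 114/5 days alone.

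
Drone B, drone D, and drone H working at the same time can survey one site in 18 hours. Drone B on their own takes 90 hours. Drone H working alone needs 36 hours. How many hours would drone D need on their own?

60 hours

Combined rate is 1/18 per hour.
Known contribution: 1/90 + 1/36 = (2 + 5)/180 = 7/180 per hour.
So drone D's rate is 1/18 − 7/180 = 1/60, meaning 60 hours alone.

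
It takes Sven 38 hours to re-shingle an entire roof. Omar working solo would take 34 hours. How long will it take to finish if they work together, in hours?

323/18 hours

Combined rate: 1/38 + 1/34 = (17 + 19)/646 = 36/646 = 18/323 per hour.
Time = 1 ÷ (18/323) = 323/18 hours.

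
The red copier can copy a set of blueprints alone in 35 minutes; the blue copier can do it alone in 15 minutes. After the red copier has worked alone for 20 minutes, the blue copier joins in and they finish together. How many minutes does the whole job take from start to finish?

In 20 minutes the red copier does 20/35 = 4/7 of the job, leaving 3/7.
The red copier and the blue copier together work at 2/21 per minute, so finishing takes 3/7 ÷ 2/21 = 9/2 minutes.
Total time = 20 + 9/2 = 49/2 minutes.

49/2 minutes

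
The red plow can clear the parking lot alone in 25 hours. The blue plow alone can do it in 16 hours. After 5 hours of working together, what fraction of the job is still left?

39/80

Combined rate: 1/25 + 1/16 = (16 + 25)/400 = 41/400 per hour.
In 5 hours they complete 5·41/400 = 41/80 of the job.
So 39/80 remains.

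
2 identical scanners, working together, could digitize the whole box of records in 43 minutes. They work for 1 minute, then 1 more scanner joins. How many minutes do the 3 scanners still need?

One scanner does 1/86 of the job per minute.
After 1 minute with 2 scanners, 1/43 is done (42/43 left).
With 3 scanners the rate is 3/86, so the rest takes 42/43 ÷ 3/86 = 28 minutes.

28 minutes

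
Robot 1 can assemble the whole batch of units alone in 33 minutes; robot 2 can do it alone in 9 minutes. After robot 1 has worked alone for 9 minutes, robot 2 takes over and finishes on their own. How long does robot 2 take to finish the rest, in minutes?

In 9 minutes robot 1 does 9/33 = 3/11 of the job, leaving 8/11.
Robot 2 works at 1/9 per minute, so finishing takes 8/11 ÷ 1/9 = 72/11 minutes.

72/11 minutes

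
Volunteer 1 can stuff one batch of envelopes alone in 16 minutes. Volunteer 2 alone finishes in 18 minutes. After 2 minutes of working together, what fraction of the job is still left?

Combined rate: 1/16 + 1/18 = (9 + 8)/144 = 17/144 per minute.
In 2 minutes they complete 2·17/144 = 17/72 of the job.
So 55/72 remains.

55/72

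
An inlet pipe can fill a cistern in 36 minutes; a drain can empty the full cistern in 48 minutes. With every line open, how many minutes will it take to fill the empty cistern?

144 minutes

Net rate = 1/36 − 1/48 = (4 − 3)/144 = 1/144 per minute.
Filling time = 1 ÷ (1/144) = 144 minutes.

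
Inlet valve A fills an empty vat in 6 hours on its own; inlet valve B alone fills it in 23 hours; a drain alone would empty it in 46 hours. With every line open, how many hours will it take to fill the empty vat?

Net rate = 1/6 + 1/23 − 1/46 = (23 + 6 − 3)/138 = 26/138 = 13/69 per hour.
Filling time = 1 ÷ (13/69) = 69/13 hours.

69/13 hours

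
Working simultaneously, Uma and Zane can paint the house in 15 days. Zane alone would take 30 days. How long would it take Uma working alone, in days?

30 days

Combined rate is 1/15 per day.
Known contribution: 1/30 per day.
So Uma's rate is 1/15 − 1/30 = 1/30, meaning 30 days alone.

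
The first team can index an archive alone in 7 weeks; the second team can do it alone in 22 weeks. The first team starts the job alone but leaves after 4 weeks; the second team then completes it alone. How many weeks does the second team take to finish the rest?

66/7 weeks

In 4 weeks the first team does 4/7 of the job, leaving 3/7.
The second team works at 1/22 per week, so finishing takes 3/7 ÷ 1/22 = 66/7 weeks.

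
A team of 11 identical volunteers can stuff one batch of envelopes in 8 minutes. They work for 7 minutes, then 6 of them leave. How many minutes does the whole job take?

One volunteer does 1/88 of the job per minute.
After 7 minutes with 11 volunteers, 7/8 is done (1/8 left).
With 5 volunteers the rate is 5/88, so the rest takes 1/8 ÷ 5/88 = 11/5 minutes.
Total = 7 + 11/5 = 46/5 minutes.

46/5 minutes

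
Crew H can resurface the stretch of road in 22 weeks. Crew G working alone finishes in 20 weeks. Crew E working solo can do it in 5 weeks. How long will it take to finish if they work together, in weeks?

Combined rate: 1/22 + 1/20 + 1/5 = (10 + 11 + 44)/220 = 65/220 = 13/44 per week.
Time = 1 ÷ (13/44) = 44/13 weeks.

44/13 weeks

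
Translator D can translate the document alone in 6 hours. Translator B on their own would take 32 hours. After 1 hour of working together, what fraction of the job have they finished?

Combined rate: 1/6 + 1/32 = (16 + 3)/96 = 19/96 per hour.
In 1 hour they complete 1·19/96 = 19/96 of the job.

19/96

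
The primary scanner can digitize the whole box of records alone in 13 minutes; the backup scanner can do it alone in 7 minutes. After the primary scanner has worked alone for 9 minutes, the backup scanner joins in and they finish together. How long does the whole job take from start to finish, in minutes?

52/5 minutes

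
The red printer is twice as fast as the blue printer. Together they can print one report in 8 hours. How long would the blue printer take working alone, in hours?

Let the blue printer's rate be r; then the red printer's rate is 2r, so together (2 + 1)r = 3r = 1/8.
Thus r = 1/24 per hour.
The blue printer alone: 24 hours; the red printer alone: 12 hours.

24 hours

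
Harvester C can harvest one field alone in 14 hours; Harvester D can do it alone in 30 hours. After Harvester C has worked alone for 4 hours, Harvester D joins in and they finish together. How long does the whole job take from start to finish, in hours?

119/11 hours

In 4 hours Harvester C does 4/14 = 2/7 of the job, leaving 5/7.
Harvester C and Harvester D together work at 11/105 per hour, so finishing takes 5/7 ÷ 11/105 = 75/11 hours.
Total time = 4 + 75/11 = 119/11 hours.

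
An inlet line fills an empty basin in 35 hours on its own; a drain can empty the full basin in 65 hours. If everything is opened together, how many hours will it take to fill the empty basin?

455/6 hours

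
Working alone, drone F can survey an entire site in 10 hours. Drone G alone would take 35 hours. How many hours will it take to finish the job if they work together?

Combined rate: 1/10 + 1/35 = (7 + 2)/70 = 9/70 per hour.
Time = 1 ÷ (9/70) = 70/9 hours.

70/9 hours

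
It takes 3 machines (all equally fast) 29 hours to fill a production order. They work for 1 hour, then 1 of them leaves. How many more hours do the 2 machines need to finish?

42 hours

One machine does 1/87 of the job per hour.
After 1 hour with 3 machines, 1/29 is done (28/29 left).
With 2 machines the rate is 2/87, so the rest takes 28/29 ÷ 2/87 = 42 hours.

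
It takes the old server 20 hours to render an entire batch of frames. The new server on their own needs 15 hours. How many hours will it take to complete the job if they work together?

With two workers the combined time is the product over the sum: 20·15/(20+15) = 300/35 = 60/7 hours.

60/7 hours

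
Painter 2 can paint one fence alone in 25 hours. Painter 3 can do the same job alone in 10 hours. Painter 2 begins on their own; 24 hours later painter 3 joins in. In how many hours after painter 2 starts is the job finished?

In the first 24 hours painter 2 alone does 24/25 of the job, leaving 1/25.
Once everyone is working, combined rate: 1/25 + 1/10 = (2 + 5)/50 = 7/50 per hour.
Remaining 1/25 at 7/50 per hour takes 2/7 hours.
Total from the start = 24 + 2/7 = 170/7 hours.

170/7 hours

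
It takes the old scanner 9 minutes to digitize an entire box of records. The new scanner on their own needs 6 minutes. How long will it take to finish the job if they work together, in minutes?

Combined rate: 1/9 + 1/6 = (2 + 3)/18 = 5/18 per minute.
Time = 1 ÷ (5/18) = 18/5 minutes.

18/5 minutes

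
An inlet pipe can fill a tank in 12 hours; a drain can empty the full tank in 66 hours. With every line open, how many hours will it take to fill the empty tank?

44/3 hours

Net rate = 1/12 − 1/66 = (11 − 2)/132 = 9/132 = 3/44 per hour.
Filling time = 1 ÷ (3/44) = 44/3 hours.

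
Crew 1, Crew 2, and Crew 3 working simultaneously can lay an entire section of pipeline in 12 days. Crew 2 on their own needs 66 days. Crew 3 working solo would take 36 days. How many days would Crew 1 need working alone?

99/4 days

Combined rate is 1/12 per day.
Known contribution: 1/66 + 1/36 = (6 + 11)/396 = 17/396 per day.
So Crew 1's rate is 1/12 − 17/396 = 4/99, meaning 99/4 days alone.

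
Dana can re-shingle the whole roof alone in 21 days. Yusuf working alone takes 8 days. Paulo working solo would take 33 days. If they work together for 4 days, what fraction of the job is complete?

125/154

Combined rate: 1/21 + 1/8 + 1/33 = (88 + 231 + 56)/1848 = 375/1848 = 125/616 per day.
In 4 days they complete 4·125/616 = 125/154 of the job.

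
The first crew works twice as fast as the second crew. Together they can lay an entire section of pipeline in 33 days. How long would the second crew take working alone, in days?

Let the second crew's rate be r; then the first crew's rate is 2r, so together (2 + 1)r = 3r = 1/33.
Thus r = 1/99 per day.
The second crew alone: 99 days; the first crew alone: 99/2 days.

99 days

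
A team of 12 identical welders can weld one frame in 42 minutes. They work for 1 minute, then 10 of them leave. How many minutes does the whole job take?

247 minutes

One welder does 1/504 of the job per minute.
After 1 minute with 12 welders, 1/42 is done (41/42 left).
With 2 welders the rate is 2/504 = 1/252, so the rest takes 41/42 ÷ 1/252 = 246 minutes.
Total = 1 + 246 = 247 minutes.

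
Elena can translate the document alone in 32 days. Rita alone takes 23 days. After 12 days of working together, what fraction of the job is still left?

19/184

Combined rate: 1/32 + 1/23 = (23 + 32)/736 = 55/736 per day.
In 12 days they complete 12·55/736 = 165/184 of the job.
So 19/184 remains.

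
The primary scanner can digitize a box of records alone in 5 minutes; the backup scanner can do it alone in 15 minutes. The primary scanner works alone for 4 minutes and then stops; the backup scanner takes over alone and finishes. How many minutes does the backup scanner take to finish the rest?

In 4 minutes the primary scanner does 4/5 of the job, leaving 1/5.
The backup scanner works at 1/15 per minute, so finishing takes 1/5 ÷ 1/15 = 3 minutes.

3 minutes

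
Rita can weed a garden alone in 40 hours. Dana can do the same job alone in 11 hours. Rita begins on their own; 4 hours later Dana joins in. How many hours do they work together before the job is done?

132/17 hours

In the first 4 hours Rita alone does 4/40 = 1/10 of the job, leaving 9/10.
Once everyone is working, combined rate: 1/40 + 1/11 = (11 + 40)/440 = 51/440 per hour.
Remaining 9/10 at 51/440 per hour takes 132/17 hours.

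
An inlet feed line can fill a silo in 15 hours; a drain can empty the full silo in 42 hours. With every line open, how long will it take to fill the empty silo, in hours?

70/3 hours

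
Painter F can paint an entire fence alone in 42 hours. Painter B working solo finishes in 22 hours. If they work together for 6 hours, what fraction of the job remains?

Combined rate: 1/42 + 1/22 = (11 + 21)/462 = 32/462 = 16/231 per hour.
In 6 hours they complete 6·16/231 = 32/77 of the job.
So 45/77 remains.

45/77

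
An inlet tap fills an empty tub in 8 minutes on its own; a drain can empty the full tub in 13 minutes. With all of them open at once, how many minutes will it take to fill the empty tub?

Net rate = 1/8 − 1/13 = (13 − 8)/104 = 5/104 per minute.
Filling time = 1 ÷ (5/104) = 104/5 minutes.

104/5 minutes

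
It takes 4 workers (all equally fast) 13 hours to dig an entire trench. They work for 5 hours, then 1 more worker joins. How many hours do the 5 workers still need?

32/5 hours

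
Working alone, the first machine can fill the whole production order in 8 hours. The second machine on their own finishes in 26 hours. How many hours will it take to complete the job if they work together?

With two workers the combined time is the product over the sum: 8·26/(8+26) = 208/34 = 104/17 hours.

104/17 hours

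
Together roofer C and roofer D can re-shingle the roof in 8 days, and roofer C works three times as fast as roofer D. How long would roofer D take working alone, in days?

32 days

Let roofer D's rate be r; then roofer C's rate is 3r, so together (3 + 1)r = 4r = 1/8.
Thus r = 1/32 per day.
Roofer D alone: 32 days; roofer C alone: 32/3 days.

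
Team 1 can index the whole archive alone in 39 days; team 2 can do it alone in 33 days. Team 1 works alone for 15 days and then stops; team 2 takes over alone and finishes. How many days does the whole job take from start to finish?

459/13 days

In 15 days team 1 does 15/39 = 5/13 of the job, leaving 8/13.
Team 2 works at 1/33 per day, so finishing takes 8/13 ÷ 1/33 = 264/13 days.
Total time = 15 + 264/13 = 459/13 days.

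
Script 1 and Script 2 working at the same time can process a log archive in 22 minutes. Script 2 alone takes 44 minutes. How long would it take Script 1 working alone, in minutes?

Combined rate is 1/22 per minute.
Known contribution: 1/44 per minute.
So Script 1's rate is 1/22 − 1/44 = 1/44, meaning 44 minutes alone.

44 minutes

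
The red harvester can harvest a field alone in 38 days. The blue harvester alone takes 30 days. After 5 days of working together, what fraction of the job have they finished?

17/57

Combined rate: 1/38 + 1/30 = (15 + 19)/570 = 34/570 = 17/285 per day.
In 5 days they complete 5·17/285 = 17/57 of the job.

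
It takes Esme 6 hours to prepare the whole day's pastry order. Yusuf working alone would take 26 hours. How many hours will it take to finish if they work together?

Combined rate: 1/6 + 1/26 = (13 + 3)/78 = 16/78 = 8/39 per hour.
Time = 1 ÷ (8/39) = 39/8 hours.

39/8 hours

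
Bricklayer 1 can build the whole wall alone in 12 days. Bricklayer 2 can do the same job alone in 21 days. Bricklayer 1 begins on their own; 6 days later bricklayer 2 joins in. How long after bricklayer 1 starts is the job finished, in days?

In the first 6 days bricklayer 1 alone does 6/12 = 1/2 of the job, leaving 1/2.
Once everyone is working, combined rate: 1/12 + 1/21 = (7 + 4)/84 = 11/84 per day.
Remaining 1/2 at 11/84 per day takes 42/11 days.
Total from the start = 6 + 42/11 = 108/11 days.

108/11 days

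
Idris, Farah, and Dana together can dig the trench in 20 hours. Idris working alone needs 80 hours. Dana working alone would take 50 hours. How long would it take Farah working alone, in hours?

400/7 hours

Combined rate is 1/20 per hour.
Known contribution: 1/80 + 1/50 = (5 + 8)/400 = 13/400 per hour.
So Farah's rate is 1/20 − 13/400 = 7/400, meaning 400/7 hours alone.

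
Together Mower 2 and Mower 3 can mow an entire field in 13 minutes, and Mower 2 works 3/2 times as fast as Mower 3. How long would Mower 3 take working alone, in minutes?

Let Mower 3's rate be r; then Mower 2's rate is (3/2)r, so together (3/2 + 1)r = (5/2)r = 1/13.
Thus r = 2/65 per minute.
Mower 3 alone: 65/2 minutes; Mower 2 alone: 65/3 minutes.

65/2 minutes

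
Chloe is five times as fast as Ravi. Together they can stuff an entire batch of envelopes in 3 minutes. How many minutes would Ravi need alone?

18 minutes

Let Ravi's rate be r; then Chloe's rate is 5r, so together (5 + 1)r = 6r = 1/3.
Thus r = 1/18 per minute.
Ravi alone: 18 minutes; Chloe alone: 18/5 minutes.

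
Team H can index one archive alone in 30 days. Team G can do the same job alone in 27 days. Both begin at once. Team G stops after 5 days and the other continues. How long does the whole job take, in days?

220/9 days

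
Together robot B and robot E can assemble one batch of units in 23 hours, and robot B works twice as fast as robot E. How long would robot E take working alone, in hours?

Let robot E's rate be r; then robot B's rate is 2r, so together (2 + 1)r = 3r = 1/23.
Thus r = 1/69 per hour.
Robot E alone: 69 hours; robot B alone: 69/2 hours.

69 hours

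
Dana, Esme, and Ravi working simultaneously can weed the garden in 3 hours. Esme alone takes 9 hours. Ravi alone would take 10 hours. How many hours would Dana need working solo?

90/11 hours

Combined rate is 1/3 per hour.
Known contribution: 1/9 + 1/10 = (10 + 9)/90 = 19/90 per hour.
So Dana's rate is 1/3 − 19/90 = 11/90, meaning 90/11 hours alone.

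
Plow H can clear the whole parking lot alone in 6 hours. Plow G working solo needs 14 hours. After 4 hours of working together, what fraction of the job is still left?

1/21

Combined rate: 1/6 + 1/14 = (7 + 3)/42 = 10/42 = 5/21 per hour.
In 4 hours they complete 4·5/21 = 20/21 of the job.
So 1/21 remains.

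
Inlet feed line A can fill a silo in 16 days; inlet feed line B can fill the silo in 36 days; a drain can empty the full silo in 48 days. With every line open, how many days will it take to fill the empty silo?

Net rate = 1/16 + 1/36 − 1/48 = (9 + 4 − 3)/144 = 10/144 = 5/72 per day.
Filling time = 1 ÷ (5/72) = 72/5 days.

72/5 days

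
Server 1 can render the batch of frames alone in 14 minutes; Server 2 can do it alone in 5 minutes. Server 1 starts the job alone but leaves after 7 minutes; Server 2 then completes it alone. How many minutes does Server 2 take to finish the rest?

5/2 minutes

In 7 minutes Server 1 does 7/14 = 1/2 of the job, leaving 1/2.
Server 2 works at 1/5 per minute, so finishing takes 1/2 ÷ 1/5 = 5/2 minutes.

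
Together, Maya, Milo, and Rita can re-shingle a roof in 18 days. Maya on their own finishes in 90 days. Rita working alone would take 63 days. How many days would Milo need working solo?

35 days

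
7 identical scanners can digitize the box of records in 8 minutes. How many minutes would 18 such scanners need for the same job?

Total work is 7·8 = 56 scanner-minutes.
With 18 scanners: 56/18 = 28/9 minutes.

28/9 minutes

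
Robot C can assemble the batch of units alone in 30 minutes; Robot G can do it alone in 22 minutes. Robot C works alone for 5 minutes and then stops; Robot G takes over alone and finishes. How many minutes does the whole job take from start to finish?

70/3 minutes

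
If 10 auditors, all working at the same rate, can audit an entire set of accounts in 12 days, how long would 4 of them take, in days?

30 days

Total work is 10·12 = 120 auditor-days.
With 4 auditors: 120/4 = 30 days.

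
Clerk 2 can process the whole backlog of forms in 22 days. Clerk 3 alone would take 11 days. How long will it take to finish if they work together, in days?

Combined rate: 1/22 + 1/11 = (1 + 2)/22 = 3/22 per day.
Time = 1 ÷ (3/22) = 22/3 days.

22/3 days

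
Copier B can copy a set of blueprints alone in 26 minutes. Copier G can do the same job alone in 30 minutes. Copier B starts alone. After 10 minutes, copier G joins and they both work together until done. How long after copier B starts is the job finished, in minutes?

In the first 10 minutes copier B alone does 10/26 = 5/13 of the job, leaving 8/13.
Once everyone is working, combined rate: 1/26 + 1/30 = (15 + 13)/390 = 28/390 = 14/195 per minute.
Remaining 8/13 at 14/195 per minute takes 60/7 minutes.
Total from the start = 10 + 60/7 = 130/7 minutes.

130/7 minutes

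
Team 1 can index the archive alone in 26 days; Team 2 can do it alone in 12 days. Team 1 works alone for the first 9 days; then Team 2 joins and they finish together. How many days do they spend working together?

102/19 days

In 9 days Team 1 does 9/26 of the job, leaving 17/26.
Team 1 and Team 2 together work at 19/156 per day, so finishing takes 17/26 ÷ 19/156 = 102/19 days.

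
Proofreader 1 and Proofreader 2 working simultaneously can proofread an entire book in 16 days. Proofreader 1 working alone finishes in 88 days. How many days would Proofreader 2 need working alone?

176/9 days

Combined rate is 1/16 per day.
Known contribution: 1/88 per day.
So Proofreader 2's rate is 1/16 − 1/88 = 9/176, meaning 176/9 days alone.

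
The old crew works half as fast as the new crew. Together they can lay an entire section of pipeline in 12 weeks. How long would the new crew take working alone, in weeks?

Let the new crew's rate be r; then the old crew's rate is (1/2)r, so together (1/2 + 1)r = (3/2)r = 1/12.
Thus r = 1/18 per week.
The new crew alone: 18 weeks; the old crew alone: 36 weeks.

18 weeks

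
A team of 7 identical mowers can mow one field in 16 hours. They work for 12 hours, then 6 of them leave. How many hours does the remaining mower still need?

One mower does 1/112 of the job per hour.
After 12 hours with 7 mowers, 3/4 is done (1/4 left).
With 1 mower the rate is 1/112, so the rest takes 1/4 ÷ 1/112 = 28 hours.

28 hours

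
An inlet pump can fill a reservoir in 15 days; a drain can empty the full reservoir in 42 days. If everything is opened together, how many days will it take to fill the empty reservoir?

70/3 days

Net rate = 1/15 − 1/42 = (14 − 5)/210 = 9/210 = 3/70 per day.
Filling time = 1 ÷ (3/70) = 70/3 days.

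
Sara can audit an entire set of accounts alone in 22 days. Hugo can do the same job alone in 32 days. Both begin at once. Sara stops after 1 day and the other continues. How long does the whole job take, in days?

In the first 1 day the combined rate is 27/352, so 27/352 of the job is done, leaving 325/352.
After Sara leaves the rate is 1/32 per day; the remaining 325/352 takes 325/11 days.
Total = 1 + 325/11 = 336/11 days.

336/11 days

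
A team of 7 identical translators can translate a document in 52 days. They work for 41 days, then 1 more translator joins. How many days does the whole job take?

405/8 days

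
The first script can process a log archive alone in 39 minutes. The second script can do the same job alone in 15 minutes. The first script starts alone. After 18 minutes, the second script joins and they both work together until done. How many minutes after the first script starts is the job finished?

143/6 minutes

In the first 18 minutes the first script alone does 18/39 = 6/13 of the job, leaving 7/13.
Once everyone is working, combined rate: 1/39 + 1/15 = (5 + 13)/195 = 18/195 = 6/65 per minute.
Remaining 7/13 at 6/65 per minute takes 35/6 minutes.
Total from the start = 18 + 35/6 = 143/6 minutes.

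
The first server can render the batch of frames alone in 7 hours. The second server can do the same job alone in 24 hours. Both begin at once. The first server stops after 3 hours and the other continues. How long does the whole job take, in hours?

96/7 hours

In the first 3 hours the combined rate is 31/168, so 31/56 of the job is done, leaving 25/56.
After the first server leaves the rate is 1/24 per hour; the remaining 25/56 takes 75/7 hours.
Total = 3 + 75/7 = 96/7 hours.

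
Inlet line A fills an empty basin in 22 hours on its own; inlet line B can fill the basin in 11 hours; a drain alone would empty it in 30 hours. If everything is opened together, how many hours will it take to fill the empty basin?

165/17 hours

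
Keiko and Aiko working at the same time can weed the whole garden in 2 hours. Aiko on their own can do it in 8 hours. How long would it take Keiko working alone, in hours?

8/3 hours

Combined rate is 1/2 per hour.
Known contribution: 1/8 per hour.
So Keiko's rate is 1/2 − 1/8 = 3/8, meaning 8/3 hours alone.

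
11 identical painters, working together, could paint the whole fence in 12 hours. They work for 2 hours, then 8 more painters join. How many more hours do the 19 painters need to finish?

110/19 hours

One painter does 1/132 of the job per hour.
After 2 hours with 11 painters, 1/6 is done (5/6 left).
With 19 painters the rate is 19/132, so the rest takes 5/6 ÷ 19/132 = 110/19 hours.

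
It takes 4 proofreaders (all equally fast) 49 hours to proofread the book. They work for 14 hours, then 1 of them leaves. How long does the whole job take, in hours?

182/3 hours

One proofreader does 1/196 of the job per hour.
After 14 hours with 4 proofreaders, 2/7 is done (5/7 left).
With 3 proofreaders the rate is 3/196, so the rest takes 5/7 ÷ 3/196 = 140/3 hours.
Total = 14 + 140/3 = 182/3 hours.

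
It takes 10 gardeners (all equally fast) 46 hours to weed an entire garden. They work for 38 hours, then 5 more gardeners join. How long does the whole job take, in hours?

130/3 hours

One gardener does 1/460 of the job per hour.
After 38 hours with 10 gardeners, 19/23 is done (4/23 left).
With 15 gardeners the rate is 15/460 = 3/92, so the rest takes 4/23 ÷ 3/92 = 16/3 hours.
Total = 38 + 16/3 = 130/3 hours.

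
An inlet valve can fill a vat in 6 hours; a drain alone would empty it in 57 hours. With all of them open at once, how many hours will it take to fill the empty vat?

Net rate = 1/6 − 1/57 = (19 − 2)/114 = 17/114 per hour.
Filling time = 1 ÷ (17/114) = 114/17 hours.

114/17 hours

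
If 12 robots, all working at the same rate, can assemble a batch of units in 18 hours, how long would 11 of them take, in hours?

Total work is 12·18 = 216 robot-hours.
With 11 robots: 216/11 hours.

216/11 hours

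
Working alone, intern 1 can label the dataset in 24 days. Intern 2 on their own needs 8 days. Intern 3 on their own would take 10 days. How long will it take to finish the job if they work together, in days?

Combined rate: 1/24 + 1/8 + 1/10 = (5 + 15 + 12)/120 = 32/120 = 4/15 per day.
Time = 1 ÷ (4/15) = 15/4 days.

15/4 days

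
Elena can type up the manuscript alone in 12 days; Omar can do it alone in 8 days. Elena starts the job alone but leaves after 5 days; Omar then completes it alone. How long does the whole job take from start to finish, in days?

29/3 days

In 5 days Elena does 5/12 of the job, leaving 7/12.
Omar works at 1/8 per day, so finishing takes 7/12 ÷ 1/8 = 14/3 days.
Total time = 5 + 14/3 = 29/3 days.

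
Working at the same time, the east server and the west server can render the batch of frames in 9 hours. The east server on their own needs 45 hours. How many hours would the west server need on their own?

45/4 hours

Combined rate is 1/9 per hour.
Known contribution: 1/45 per hour.
So the west server's rate is 1/9 − 1/45 = 4/45, meaning 45/4 hours alone.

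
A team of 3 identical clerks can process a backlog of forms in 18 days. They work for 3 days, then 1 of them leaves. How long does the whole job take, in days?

51/2 days

One clerk does 1/54 of the job per day.
After 3 days with 3 clerks, 1/6 is done (5/6 left).
With 2 clerks the rate is 2/54 = 1/27, so the rest takes 5/6 ÷ 1/27 = 45/2 days.
Total = 3 + 45/2 = 51/2 days.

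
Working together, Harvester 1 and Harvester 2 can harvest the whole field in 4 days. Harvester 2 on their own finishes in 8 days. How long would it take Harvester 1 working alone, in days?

8 days

Combined rate is 1/4 per day.
Known contribution: 1/8 per day.
So Harvester 1's rate is 1/4 − 1/8 = 1/8, meaning 8 days alone.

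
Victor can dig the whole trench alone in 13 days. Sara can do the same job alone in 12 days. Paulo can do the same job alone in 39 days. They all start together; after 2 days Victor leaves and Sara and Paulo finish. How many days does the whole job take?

132/17 days

In the first 2 days the combined rate is 29/156, so 29/78 of the job is done, leaving 49/78.
After Victor leaves the rate is 17/156 per day; the remaining 49/78 takes 98/17 days.
Total = 2 + 98/17 = 132/17 days.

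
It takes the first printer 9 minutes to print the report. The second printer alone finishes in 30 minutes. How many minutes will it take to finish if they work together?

90/13 minutes

Combined rate: 1/9 + 1/30 = (10 + 3)/90 = 13/90 per minute.
Time = 1 ÷ (13/90) = 90/13 minutes.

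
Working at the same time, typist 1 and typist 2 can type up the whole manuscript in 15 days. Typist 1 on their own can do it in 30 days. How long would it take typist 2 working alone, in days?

30 days

Combined rate is 1/15 per day.
Known contribution: 1/30 per day.
So typist 2's rate is 1/15 − 1/30 = 1/30, meaning 30 days alone.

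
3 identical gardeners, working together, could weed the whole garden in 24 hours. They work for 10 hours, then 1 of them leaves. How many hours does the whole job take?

One gardener does 1/72 of the job per hour.
After 10 hours with 3 gardeners, 5/12 is done (7/12 left).
With 2 gardeners the rate is 2/72 = 1/36, so the rest takes 7/12 ÷ 1/36 = 21 hours.
Total = 10 + 21 = 31 hours.

31 hours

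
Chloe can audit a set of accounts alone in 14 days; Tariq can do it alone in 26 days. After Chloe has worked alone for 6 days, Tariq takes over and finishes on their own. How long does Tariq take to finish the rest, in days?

104/7 days

In 6 days Chloe does 6/14 = 3/7 of the job, leaving 4/7.
Tariq works at 1/26 per day, so finishing takes 4/7 ÷ 1/26 = 104/7 days.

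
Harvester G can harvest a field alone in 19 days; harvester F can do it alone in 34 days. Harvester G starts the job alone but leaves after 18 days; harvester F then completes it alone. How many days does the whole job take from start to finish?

In 18 days harvester G does 18/19 of the job, leaving 1/19.
Harvester F works at 1/34 per day, so finishing takes 1/19 ÷ 1/34 = 34/19 days.
Total time = 18 + 34/19 = 376/19 days.

376/19 days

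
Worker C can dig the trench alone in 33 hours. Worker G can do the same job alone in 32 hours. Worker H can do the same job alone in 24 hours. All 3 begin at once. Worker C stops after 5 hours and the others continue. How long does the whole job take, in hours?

In the first 5 hours the combined rate is 109/1056, so 545/1056 of the job is done, leaving 511/1056.
After Worker C leaves the rate is 7/96 per hour; the remaining 511/1056 takes 73/11 hours.
Total = 5 + 73/11 = 128/11 hours.

128/11 hours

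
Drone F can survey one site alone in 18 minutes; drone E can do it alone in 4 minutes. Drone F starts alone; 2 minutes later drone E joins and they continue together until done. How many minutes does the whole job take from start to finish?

54/11 minutes

In 2 minutes drone F does 2/18 = 1/9 of the job, leaving 8/9.
Drone F and drone E together work at 11/36 per minute, so finishing takes 8/9 ÷ 11/36 = 32/11 minutes.
Total time = 2 + 32/11 = 54/11 minutes.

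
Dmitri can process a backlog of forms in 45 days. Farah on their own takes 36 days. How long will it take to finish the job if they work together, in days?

Combined rate: 1/45 + 1/36 = (4 + 5)/180 = 9/180 = 1/20 per day.
Time = 1 ÷ (1/20) = 20 days.

20 days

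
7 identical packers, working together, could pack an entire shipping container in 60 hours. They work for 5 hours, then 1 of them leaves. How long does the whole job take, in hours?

415/6 hours

One packer does 1/420 of the job per hour.
After 5 hours with 7 packers, 1/12 is done (11/12 left).
With 6 packers the rate is 6/420 = 1/70, so the rest takes 11/12 ÷ 1/70 = 385/6 hours.
Total = 5 + 385/6 = 415/6 hours.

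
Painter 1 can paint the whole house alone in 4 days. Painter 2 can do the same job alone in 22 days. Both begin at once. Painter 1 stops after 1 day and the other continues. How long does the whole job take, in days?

33/2 days

In the first 1 day the combined rate is 13/44, so 13/44 of the job is done, leaving 31/44.
After Painter 1 leaves the rate is 1/22 per day; the remaining 31/44 takes 31/2 days.
Total = 1 + 31/2 = 33/2 days.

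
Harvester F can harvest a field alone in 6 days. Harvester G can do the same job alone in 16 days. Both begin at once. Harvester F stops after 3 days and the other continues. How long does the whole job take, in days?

In the first 3 days the combined rate is 11/48, so 11/16 of the job is done, leaving 5/16.
After harvester F leaves the rate is 1/16 per day; the remaining 5/16 takes 5 days.
Total = 3 + 5 = 8 days.

8 days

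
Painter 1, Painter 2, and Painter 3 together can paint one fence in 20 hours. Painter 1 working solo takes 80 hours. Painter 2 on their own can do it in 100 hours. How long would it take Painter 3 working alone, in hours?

Combined rate is 1/20 per hour.
Known contribution: 1/80 + 1/100 = (5 + 4)/400 = 9/400 per hour.
So Painter 3's rate is 1/20 − 9/400 = 11/400, meaning 400/11 hours alone.

400/11 hours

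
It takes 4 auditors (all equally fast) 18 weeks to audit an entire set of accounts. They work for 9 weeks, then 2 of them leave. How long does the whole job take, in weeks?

27 weeks

One auditor does 1/72 of the job per week.
After 9 weeks with 4 auditors, 1/2 is done (1/2 left).
With 2 auditors the rate is 2/72 = 1/36, so the rest takes 1/2 ÷ 1/36 = 18 weeks.
Total = 9 + 18 = 27 weeks.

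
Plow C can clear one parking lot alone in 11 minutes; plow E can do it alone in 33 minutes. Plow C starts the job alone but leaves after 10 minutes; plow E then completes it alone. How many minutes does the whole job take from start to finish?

In 10 minutes plow C does 10/11 of the job, leaving 1/11.
Plow E works at 1/33 per minute, so finishing takes 1/11 ÷ 1/33 = 3 minutes.
Total time = 10 + 3 = 13 minutes.

13 minutes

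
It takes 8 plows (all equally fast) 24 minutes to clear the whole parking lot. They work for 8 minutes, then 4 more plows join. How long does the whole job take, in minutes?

One plow does 1/192 of the job per minute.
After 8 minutes with 8 plows, 1/3 is done (2/3 left).
With 12 plows the rate is 12/192 = 1/16, so the rest takes 2/3 ÷ 1/16 = 32/3 minutes.
Total = 8 + 32/3 = 56/3 minutes.

56/3 minutes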